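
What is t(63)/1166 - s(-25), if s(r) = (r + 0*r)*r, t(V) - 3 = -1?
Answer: -364374/583 ≈ -625.00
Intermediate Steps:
t(V) = 2 (t(V) = 3 - 1 = 2)
s(r) = r² (s(r) = (r + 0)*r = r*r = r²)
t(63)/1166 - s(-25) = 2/1166 - 1*(-25)² = 2*(1/1166) - 1*625 = 1/583 - 625 = -364374/583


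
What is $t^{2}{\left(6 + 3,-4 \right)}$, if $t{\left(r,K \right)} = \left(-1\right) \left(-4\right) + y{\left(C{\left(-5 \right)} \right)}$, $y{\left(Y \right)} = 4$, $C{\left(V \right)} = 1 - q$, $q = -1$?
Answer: $64$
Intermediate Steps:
$C{\left(V \right)} = 2$ ($C{\left(V \right)} = 1 - -1 = 1 + 1 = 2$)
$t{\left(r,K \right)} = 8$ ($t{\left(r,K \right)} = \left(-1\right) \left(-4\right) + 4 = 4 + 4 = 8$)
$t^{2}{\left(6 + 3,-4 \right)} = 8^{2} = 64$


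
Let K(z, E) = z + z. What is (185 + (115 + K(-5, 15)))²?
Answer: 84100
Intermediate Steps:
K(z, E) = 2*z
(185 + (115 + K(-5, 15)))² = (185 + (115 + 2*(-5)))² = (185 + (115 - 10))² = (185 + 105)² = 290² = 84100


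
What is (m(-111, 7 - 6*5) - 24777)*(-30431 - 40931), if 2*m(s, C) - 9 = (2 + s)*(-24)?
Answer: 1674473649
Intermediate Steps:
m(s, C) = -39/2 - 12*s (m(s, C) = 9/2 + ((2 + s)*(-24))/2 = 9/2 + (-48 - 24*s)/2 = 9/2 + (-24 - 12*s) = -39/2 - 12*s)
(m(-111, 7 - 6*5) - 24777)*(-30431 - 40931) = ((-39/2 - 12*(-111)) - 24777)*(-30431 - 40931) = ((-39/2 + 1332) - 24777)*(-71362) = (2625/2 - 24777)*(-71362) = -46929/2*(-71362) = 1674473649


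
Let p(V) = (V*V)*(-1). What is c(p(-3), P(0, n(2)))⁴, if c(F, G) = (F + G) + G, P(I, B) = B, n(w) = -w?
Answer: 28561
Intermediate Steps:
p(V) = -V² (p(V) = V²*(-1) = -V²)
c(F, G) = F + 2*G
c(p(-3), P(0, n(2)))⁴ = (-1*(-3)² + 2*(-1*2))⁴ = (-1*9 + 2*(-2))⁴ = (-9 - 4)⁴ = (-13)⁴ = 28561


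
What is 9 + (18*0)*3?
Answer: 9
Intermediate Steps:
9 + (18*0)*3 = 9 + 0*3 = 9 + 0 = 9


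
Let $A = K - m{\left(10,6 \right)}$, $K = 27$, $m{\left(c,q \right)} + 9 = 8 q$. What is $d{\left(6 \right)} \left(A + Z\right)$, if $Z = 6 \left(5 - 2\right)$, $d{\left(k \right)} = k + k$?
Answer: $72$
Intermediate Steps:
$d{\left(k \right)} = 2 k$
$m{\left(c,q \right)} = -9 + 8 q$
$Z = 18$ ($Z = 6 \cdot 3 = 18$)
$A = -12$ ($A = 27 - \left(-9 + 8 \cdot 6\right) = 27 - \left(-9 + 48\right) = 27 - 39 = -12$)
$d{\left(6 \right)} \left(A + Z\right) = 2 \cdot 6 \left(-12 + 18\right) = 12 \cdot 6 = 72$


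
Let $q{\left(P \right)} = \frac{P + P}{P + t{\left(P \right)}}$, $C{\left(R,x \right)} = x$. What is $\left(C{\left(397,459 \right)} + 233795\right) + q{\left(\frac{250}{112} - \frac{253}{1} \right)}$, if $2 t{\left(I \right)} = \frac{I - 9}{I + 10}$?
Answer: $\frac{14753010012200}{62978151} \approx 2.3426 \cdot 10^{5}$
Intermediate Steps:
$t{\left(I \right)} = \frac{-9 + I}{2 \left(10 + I\right)}$ ($t{\left(I \right)} = \frac{\left(I - 9\right) \frac{1}{I + 10}}{2} = \frac{\left(-9 + I\right) \frac{1}{10 + I}}{2} = \frac{\frac{1}{10 + I} \left(-9 + I\right)}{2} = \frac{-9 + I}{2 \left(10 + I\right)}$)
$q{\left(P \right)} = \frac{2 P}{P + \frac{-9 + P}{2 \left(10 + P\right)}}$ ($q{\left(P \right)} = \frac{P + P}{P + \frac{-9 + P}{2 \left(10 + P\right)}} = \frac{2 P}{P + \frac{-9 + P}{2 \left(10 + P\right)}}$)
$\left(C{\left(397,459 \right)} + 233795\right) + q{\left(\frac{250}{112} - \frac{253}{1} \right)} = \left(459 + 233795\right) + \frac{4 \left(\frac{250}{112} - \frac{253}{1}\right) \left(10 + \left(\frac{250}{112} - \frac{253}{1}\right)\right)}{-9 + \left(\frac{250}{112} - \frac{253}{1}\right) + 2 \left(\frac{250}{112} - \frac{253}{1}\right) \left(10 + \left(\frac{250}{112} - \frac{253}{1}\right)\right)} = 234254 + \frac{4 \left(250 \cdot \frac{1}{112} - 253\right) \left(10 + \left(250 \cdot \frac{1}{112} - 253\right)\right)}{-9 + \left(250 \cdot \frac{1}{112} - 253\right) + 2 \left(250 \cdot \frac{1}{112} - 253\right) \left(10 + \left(250 \cdot \frac{1}{112} - 253\right)\right)} = 234254 + \frac{4 \left(\frac{125}{56} - 253\right) \left(10 + \left(\frac{125}{56} - 253\right)\right)}{-9 + \left(\frac{125}{56} - 253\right) + 2 \left(\frac{125}{56} - 253\right) \left(10 + \left(\frac{125}{56} - 253\right)\right)} = 234254 + 4 \left(- \frac{14043}{56}\right) \frac{1}{-9 - \frac{14043}{56} + 2 \left(- \frac{14043}{56}\right) \left(10 - \frac{14043}{56}\right)} \left(10 - \frac{14043}{56}\right) = 234254 + 4 \left(- \frac{14043}{56}\right) \frac{1}{-9 - \frac{14043}{56} + 2 \left(- \frac{14043}{56}\right) \left(- \frac{13483}{56}\right)} \left(- \frac{13483}{56}\right) = 234254 + 4 \left(- \frac{14043}{56}\right) \frac{1}{-9 - \frac{14043}{56} + \frac{189341769}{1568}} \left(- \frac{13483}{56}\right) = 234254 + 4 \left(- \frac{14043}{56}\right) \frac{1}{\frac{188934453}{1568}} \left(- \frac{13483}{56}\right) = 234254 + 4 \left(- \frac{14043}{56}\right) \frac{1568}{188934453} \left(- \frac{13483}{56}\right) = 234254 + \frac{126227846}{62978151} = \frac{14753010012200}{62978151}$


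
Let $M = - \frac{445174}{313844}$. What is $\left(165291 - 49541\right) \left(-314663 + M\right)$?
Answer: $- \frac{2857738431399875}{78461} \approx -3.6422 \cdot 10^{10}$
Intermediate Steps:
$M = - \frac{222587}{156922}$ ($M = \left(-445174\right) \frac{1}{313844} = - \frac{222587}{156922} \approx -1.4185$)
$\left(165291 - 49541\right) \left(-314663 + M\right) = \left(165291 - 49541\right) \left(-314663 - \frac{222587}{156922}\right) = 115750 \left(- \frac{49377769873}{156922}\right) = - \frac{2857738431399875}{78461}$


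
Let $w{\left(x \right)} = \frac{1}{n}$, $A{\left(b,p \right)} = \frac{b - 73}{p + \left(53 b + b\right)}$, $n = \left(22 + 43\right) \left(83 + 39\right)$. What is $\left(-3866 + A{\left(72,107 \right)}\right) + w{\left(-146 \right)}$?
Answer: $- \frac{24495247407}{6336070} \approx -3866.0$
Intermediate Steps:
$n = 7930$ ($n = 65 \cdot 122 = 7930$)
$A{\left(b,p \right)} = \frac{-73 + b}{p + 54 b}$
$w{\left(x \right)} = \frac{1}{7930}$
$\left(-3866 + A{\left(72,107 \right)}\right) + w{\left(-146 \right)} = \left(-3866 + \frac{-73 + 72}{107 + 54 \cdot 72}\right) + \frac{1}{7930} = \left(-3866 + \frac{1}{107 + 3888} \left(-1\right)\right) + \frac{1}{7930} = \left(-3866 + \frac{1}{3995} \left(-1\right)\right) + \frac{1}{7930} = \left(-3866 - \frac{1}{3995}\right) + \frac{1}{7930} = - \frac{15444671}{3995} + \frac{1}{7930} = - \frac{24495247407}{6336070}$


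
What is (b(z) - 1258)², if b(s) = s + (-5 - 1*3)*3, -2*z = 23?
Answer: 6692569/4 ≈ 1.6731e+6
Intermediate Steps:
z = -23/2 (z = -½*23 = -23/2 ≈ -11.500)
b(s) = -24 + s (b(s) = s + (-5 - 3)*3 = s - 8*3 = s - 24 = -24 + s)
(b(z) - 1258)² = ((-24 - 23/2) - 1258)² = (-71/2 - 1258)² = (-2587/2)² = 6692569/4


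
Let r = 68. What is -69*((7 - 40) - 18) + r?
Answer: 3587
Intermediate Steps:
-69*((7 - 40) - 18) + r = -69*((7 - 40) - 18) + 68 = -69*(-33 - 18) + 68 = -69*(-51) + 68 = 3519 + 68 = 3587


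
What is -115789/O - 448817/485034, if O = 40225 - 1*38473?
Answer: -3163773845/47209976 ≈ -67.015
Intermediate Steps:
O = 1752 (O = 40225 - 38473 = 1752)
-115789/O - 448817/485034 = -115789/1752 - 448817/485034 = -3163773845/47209976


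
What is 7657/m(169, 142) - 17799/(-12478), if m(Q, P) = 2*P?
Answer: 2958793/104228 ≈ 28.388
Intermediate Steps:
7657/m(169, 142) - 17799/(-12478) = 7657/((2*142)) - 17799/(-12478) = 7657/284 - 17799*(-1/12478) = 7657*(1/284) + 1047/734 = 7657/284 + 1047/734 = 2958793/104228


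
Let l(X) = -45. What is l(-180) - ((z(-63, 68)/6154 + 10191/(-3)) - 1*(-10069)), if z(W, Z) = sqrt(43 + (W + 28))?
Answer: -6717 - sqrt(2)/3077 ≈ -6717.0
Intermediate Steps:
z(W, Z) = sqrt(71 + W) (z(W, Z) = sqrt(43 + (28 + W)) = sqrt(71 + W))
l(-180) - ((z(-63, 68)/6154 + 10191/(-3)) - 1*(-10069)) = -45 - ((sqrt(71 - 63)/6154 + 10191/(-3)) - 1*(-10069)) = -45 - ((sqrt(8)*(1/6154) + 10191*(-1/3)) + 10069) = -45 - (((2*sqrt(2))*(1/6154) - 3397) + 10069) = -45 - ((sqrt(2)/3077 - 3397) + 10069) = -45 - ((-3397 + sqrt(2)/3077) + 10069) = -45 - (6672 + sqrt(2)/3077) = -45 + (-6672 - sqrt(2)/3077) = -6717 - sqrt(2)/3077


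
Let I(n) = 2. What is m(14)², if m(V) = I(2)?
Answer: 4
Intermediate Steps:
m(V) = 2
m(14)² = 2² = 4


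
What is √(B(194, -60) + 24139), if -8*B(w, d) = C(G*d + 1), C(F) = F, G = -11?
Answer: √384902/4 ≈ 155.10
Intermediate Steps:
B(w, d) = -⅛ + 11*d/8 (B(w, d) = -(-11*d + 1)/8 = -(1 - 11*d)/8 = -⅛ + 11*d/8)
√(B(194, -60) + 24139) = √((-⅛ + (11/8)*(-60)) + 24139) = √((-⅛ - 165/2) + 24139) = √(-661/8 + 24139) = √(192451/8) = √384902/4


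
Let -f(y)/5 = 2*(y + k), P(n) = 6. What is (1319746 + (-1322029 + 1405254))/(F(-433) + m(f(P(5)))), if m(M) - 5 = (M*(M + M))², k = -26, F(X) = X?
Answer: 1402971/6399999572 ≈ 0.00021921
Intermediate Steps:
f(y) = 260 - 10*y (f(y) = -10*(y - 26) = -10*(-26 + y) = -5*(-52 + 2*y) = 260 - 10*y)
m(M) = 5 + 4*M⁴ (m(M) = 5 + (M*(M + M))² = 5 + (M*(2*M))² = 5 + (2*M²)² = 5 + 4*M⁴)
(1319746 + (-1322029 + 1405254))/(F(-433) + m(f(P(5)))) = (1319746 + (-1322029 + 1405254))/(-433 + (5 + 4*(260 - 10*6)⁴)) = (1319746 + 83225)/(-433 + (5 + 4*(260 - 60)⁴)) = 1402971/(-433 + (5 + 4*200⁴)) = 1402971/(-433 + (5 + 4*1600000000)) = 1402971/(-433 + (5 + 6400000000)) = 1402971/(-433 + 6400000005) = 1402971/6399999572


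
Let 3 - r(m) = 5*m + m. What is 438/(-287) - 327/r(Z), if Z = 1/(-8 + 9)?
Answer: 30845/287 ≈ 107.47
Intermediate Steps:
Z = 1 (Z = 1/1 = 1)
r(m) = 3 - 6*m (r(m) = 3 - (5*m + m) = 3 - 6*m)
438/(-287) - 327/r(Z) = 438/(-287) - 327/(3 - 6*1) = 438*(-1/287) - 327/(3 - 6) = -438/287 - 327/(-3) = -438/287 - 327*(-⅓) = -438/287 + 109 = 30845/287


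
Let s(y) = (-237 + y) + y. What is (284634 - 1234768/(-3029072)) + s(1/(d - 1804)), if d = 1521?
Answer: 15237077339592/53576711 ≈ 2.8440e+5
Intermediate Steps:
s(y) = -237 + 2*y
(284634 - 1234768/(-3029072)) + s(1/(d - 1804)) = (284634 - 1234768/(-3029072)) + (-237 + 2/(1521 - 1804)) = (284634 - 1234768*(-1/3029072)) + (-237 + 2/(-283)) = (284634 + 77173/189317) + (-237 + 2*(-1/283)) = 53886132151/189317 + (-237 - 2/283) = 53886132151/189317 - 67073/283 = 15237077339592/53576711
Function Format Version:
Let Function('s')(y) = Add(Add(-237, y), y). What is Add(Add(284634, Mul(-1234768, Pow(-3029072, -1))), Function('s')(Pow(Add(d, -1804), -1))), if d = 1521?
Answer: Rational(15237077339592, 53576711) ≈ 2.8440e+5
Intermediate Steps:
Function('s')(y) = Add(-237, Mul(2, y))
Add(Add(284634, Mul(-1234768, Pow(-3029072, -1))), Function('s')(Pow(Add(d, -1804), -1))) = Add(Add(284634, Mul(-1234768, Pow(-3029072, -1))), Add(-237, Mul(2, Pow(Add(1521, -1804), -1)))) = Add(Add(284634, Mul(-1234768, Rational(-1, 3029072))), Add(-237, Mul(2, Pow(-283, -1)))) = Add(Add(284634, Rational(77173, 189317)), Add(-237, Mul(2, Rational(-1, 283)))) = Add(Rational(53886132151, 189317), Add(-237, Rational(-2, 283))) = Add(Rational(53886132151, 189317), Rational(-67073, 283)) = Rational(15237077339592, 53576711)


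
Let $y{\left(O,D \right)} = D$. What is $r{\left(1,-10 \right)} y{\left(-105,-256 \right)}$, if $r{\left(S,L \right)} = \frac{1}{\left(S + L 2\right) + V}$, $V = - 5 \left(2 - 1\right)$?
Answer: $\frac{32}{3} \approx 10.667$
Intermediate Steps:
$V = -5$ ($V = \left(-5\right) 1 = -5$)
$r{\left(S,L \right)} = \frac{1}{-5 + S + 2 L}$ ($r{\left(S,L \right)} = \frac{1}{\left(S + L 2\right) - 5} = \frac{1}{\left(S + 2 L\right) - 5} = \frac{1}{-5 + S + 2 L}$)
$r{\left(1,-10 \right)} y{\left(-105,-256 \right)} = \frac{1}{-5 + 1 + 2 \left(-10\right)} \left(-256\right) = \frac{1}{-5 + 1 - 20} \left(-256\right) = \frac{1}{-24} \left(-256\right) = \left(- \frac{1}{24}\right) \left(-256\right) = \frac{32}{3}$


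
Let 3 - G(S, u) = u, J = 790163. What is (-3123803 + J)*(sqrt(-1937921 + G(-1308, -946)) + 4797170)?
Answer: -11194867798800 - 4667280*I*sqrt(484243) ≈ -1.1195e+13 - 3.2478e+9*I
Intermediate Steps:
G(S, u) = 3 - u
(-3123803 + J)*(sqrt(-1937921 + G(-1308, -946)) + 4797170) = (-3123803 + 790163)*(sqrt(-1937921 + (3 - 1*(-946))) + 4797170) = -2333640*(sqrt(-1937921 + (3 + 946)) + 4797170) = -2333640*(sqrt(-1937921 + 949) + 4797170) = -2333640*(sqrt(-1936972) + 4797170) = -2333640*(2*I*sqrt(484243) + 4797170) = -2333640*(4797170 + 2*I*sqrt(484243)) = -11194867798800 - 4667280*I*sqrt(484243)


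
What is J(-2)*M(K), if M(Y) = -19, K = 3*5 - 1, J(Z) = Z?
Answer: 38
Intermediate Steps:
K = 14 (K = 15 - 1 = 14)
J(-2)*M(K) = -2*(-19) = 38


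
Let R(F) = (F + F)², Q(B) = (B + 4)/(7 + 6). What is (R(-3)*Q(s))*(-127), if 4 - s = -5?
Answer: -4572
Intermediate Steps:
s = 9 (s = 4 - 1*(-5) = 4 + 5 = 9)
Q(B) = 4/13 + B/13 (Q(B) = (4 + B)/13 = (4 + B)*(1/13) = 4/13 + B/13)
R(F) = 4*F² (R(F) = (2*F)² = 4*F²)
(R(-3)*Q(s))*(-127) = ((4*(-3)²)*(4/13 + (1/13)*9))*(-127) = ((4*9)*(4/13 + 9/13))*(-127) = (36*1)*(-127) = 36*(-127) = -4572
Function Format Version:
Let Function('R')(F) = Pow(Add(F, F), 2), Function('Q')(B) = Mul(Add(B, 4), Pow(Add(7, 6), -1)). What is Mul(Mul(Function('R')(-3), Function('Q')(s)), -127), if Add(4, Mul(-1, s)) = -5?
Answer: -4572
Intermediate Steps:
s = 9 (s = Add(4, Mul(-1, -5)) = Add(4, 5) = 9)
Function('Q')(B) = Add(Rational(4, 13), Mul(Rational(1, 13), B)) (Function('Q')(B) = Mul(Add(4, B), Pow(13, -1)) = Mul(Add(4, B), Rational(1, 13)) = Add(Rational(4, 13), Mul(Rational(1, 13), B)))
Function('R')(F) = Mul(4, Pow(F, 2)) (Function('R')(F) = Pow(Mul(2, F), 2) = Mul(4, Pow(F, 2)))
Mul(Mul(Function('R')(-3), Function('Q')(s)), -127) = Mul(Mul(Mul(4, Pow(-3, 2)), Add(Rational(4, 13), Mul(Rational(1, 13), 9))), -127) = Mul(Mul(Mul(4, 9), Add(Rational(4, 13), Rational(9, 13))), -127) = Mul(Mul(36, 1), -127) = Mul(36, -127) = -4572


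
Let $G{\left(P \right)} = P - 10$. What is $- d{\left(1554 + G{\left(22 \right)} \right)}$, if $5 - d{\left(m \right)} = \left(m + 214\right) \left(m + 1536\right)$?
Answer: $5521555$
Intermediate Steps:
$G{\left(P \right)} = -10 + P$
$d{\left(m \right)} = 5 - \left(214 + m\right) \left(1536 + m\right)$ ($d{\left(m \right)} = 5 - \left(m + 214\right) \left(m + 1536\right) = 5 - \left(214 + m\right) \left(1536 + m\right)$)
$- d{\left(1554 + G{\left(22 \right)} \right)} = - (-328699 - \left(1554 + \left(-10 + 22\right)\right)^{2} - 1750 \left(1554 + \left(-10 + 22\right)\right)) = - (-328699 - \left(1554 + 12\right)^{2} - 1750 \left(1554 + 12\right)) = - (-328699 - 1566^{2} - 2740500) = - (-328699 - 2452356 - 2740500) = \left(-1\right) \left(-5521555\right) = 5521555$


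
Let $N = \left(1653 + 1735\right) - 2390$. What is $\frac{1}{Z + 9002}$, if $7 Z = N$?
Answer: $\frac{7}{64012} \approx 0.00010935$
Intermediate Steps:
$N = 998$ ($N = 3388 - 2390 = 998$)
$Z = \frac{998}{7}$ ($Z = \frac{1}{7} \cdot 998 = \frac{998}{7} \approx 142.57$)
$\frac{1}{Z + 9002} = \frac{1}{\frac{998}{7} + 9002} = \frac{1}{\frac{64012}{7}} = \frac{7}{64012}$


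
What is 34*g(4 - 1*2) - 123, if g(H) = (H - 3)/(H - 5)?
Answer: -335/3 ≈ -111.67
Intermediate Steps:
g(H) = (-3 + H)/(-5 + H)
34*g(4 - 1*2) - 123 = 34*((-3 + (4 - 1*2))/(-5 + (4 - 1*2))) - 123 = 34*((-3 + (4 - 2))/(-5 + (4 - 2))) - 123 = 34*((-3 + 2)/(-5 + 2)) - 123 = 34*(-1/(-3)) - 123 = 34*(-⅓*(-1)) - 123 = 34*(⅓) - 123 = 34/3 - 123 = -335/3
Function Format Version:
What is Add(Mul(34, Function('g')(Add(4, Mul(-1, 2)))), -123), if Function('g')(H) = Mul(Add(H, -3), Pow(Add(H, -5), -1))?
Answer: Rational(-335, 3) ≈ -111.67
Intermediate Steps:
Function('g')(H) = Mul(Pow(Add(-5, H), -1), Add(-3, H)) (Function('g')(H) = Mul(Add(-3, H), Pow(Add(-5, H), -1)) = Mul(Pow(Add(-5, H), -1), Add(-3, H)))
Add(Mul(34, Function('g')(Add(4, Mul(-1, 2)))), -123) = Add(Mul(34, Mul(Pow(Add(-5, Add(4, Mul(-1, 2))), -1), Add(-3, Add(4, Mul(-1, 2))))), -123) = Add(Mul(34, Mul(Pow(Add(-5, Add(4, -2)), -1), Add(-3, Add(4, -2)))), -123) = Add(Mul(34, Mul(Pow(Add(-5, 2), -1), Add(-3, 2))), -123) = Add(Mul(34, Mul(Pow(-3, -1), -1)), -123) = Add(Mul(34, Mul(Rational(-1, 3), -1)), -123) = Add(Mul(34, Rational(1, 3)), -123) = Add(Rational(34, 3), -123) = Rational(-335, 3)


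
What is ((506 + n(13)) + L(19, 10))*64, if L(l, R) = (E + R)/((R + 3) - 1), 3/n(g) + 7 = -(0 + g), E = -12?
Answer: 485456/15 ≈ 32364.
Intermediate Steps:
n(g) = 3/(-7 - g) (n(g) = 3/(-7 - (0 + g)) = 3/(-7 - g))
L(l, R) = (-12 + R)/(2 + R) (L(l, R) = (-12 + R)/((R + 3) - 1) = (-12 + R)/((3 + R) - 1) = (-12 + R)/(2 + R))
((506 + n(13)) + L(19, 10))*64 = ((506 - 3/(7 + 13)) + (-12 + 10)/(2 + 10))*64 = ((506 - 3/20) - 2/12)*64 = ((506 - 3*1/20) + (1/12)*(-2))*64 = ((506 - 3/20) - ⅙)*64 = (10117/20 - ⅙)*64 = (30341/60)*64 = 485456/15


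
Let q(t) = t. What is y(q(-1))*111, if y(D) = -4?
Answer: -444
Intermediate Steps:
y(q(-1))*111 = -4*111 = -444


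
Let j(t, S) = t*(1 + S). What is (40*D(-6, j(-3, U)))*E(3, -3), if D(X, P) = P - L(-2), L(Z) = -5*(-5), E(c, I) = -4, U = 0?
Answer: 4480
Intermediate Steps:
L(Z) = 25
D(X, P) = -25 + P (D(X, P) = P - 1*25 = P - 25 = -25 + P)
(40*D(-6, j(-3, U)))*E(3, -3) = (40*(-25 - 3*(1 + 0)))*(-4) = (40*(-25 - 3*1))*(-4) = (40*(-25 - 3))*(-4) = (40*(-28))*(-4) = -1120*(-4) = 4480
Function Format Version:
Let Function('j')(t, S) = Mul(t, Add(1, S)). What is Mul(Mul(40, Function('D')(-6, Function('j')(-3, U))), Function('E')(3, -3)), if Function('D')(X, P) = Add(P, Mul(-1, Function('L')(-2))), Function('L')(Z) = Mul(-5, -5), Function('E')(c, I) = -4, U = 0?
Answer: 4480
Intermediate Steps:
Function('L')(Z) = 25
Function('D')(X, P) = Add(-25, P) (Function('D')(X, P) = Add(P, Mul(-1, 25)) = Add(P, -25) = Add(-25, P))
Mul(Mul(40, Function('D')(-6, Function('j')(-3, U))), Function('E')(3, -3)) = Mul(Mul(40, Add(-25, Mul(-3, Add(1, 0)))), -4) = Mul(Mul(40, Add(-25, Mul(-3, 1))), -4) = Mul(Mul(40, Add(-25, -3)), -4) = Mul(Mul(40, -28), -4) = Mul(-1120, -4) = 4480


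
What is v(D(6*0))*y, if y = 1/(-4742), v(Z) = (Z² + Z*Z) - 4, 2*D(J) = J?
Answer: 2/2371 ≈ 0.00084353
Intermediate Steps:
D(J) = J/2
v(Z) = -4 + 2*Z² (v(Z) = (Z² + Z²) - 4 = 2*Z² - 4 = -4 + 2*Z²)
y = -1/4742 ≈ -0.00021088
v(D(6*0))*y = (-4 + 2*((6*0)/2)²)*(-1/4742) = (-4 + 2*((½)*0)²)*(-1/4742) = (-4 + 2*0²)*(-1/4742) = (-4 + 2*0)*(-1/4742) = (-4 + 0)*(-1/4742) = -4*(-1/4742) = 2/2371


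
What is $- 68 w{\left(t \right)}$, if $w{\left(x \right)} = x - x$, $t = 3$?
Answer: $0$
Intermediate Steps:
$w{\left(x \right)} = 0$
$- 68 w{\left(t \right)} = \left(-68\right) 0 = 0$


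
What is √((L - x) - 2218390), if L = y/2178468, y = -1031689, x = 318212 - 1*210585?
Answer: I*√306628728345759885/363078 ≈ 1525.1*I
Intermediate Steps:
x = 107627 (x = 318212 - 210585 = 107627)
L = -1031689/2178468 ≈ -0.47358
√((L - x) - 2218390) = √((-1031689/2178468 - 1*107627) - 2218390) = √((-1031689/2178468 - 107627) - 2218390) = √(-234463007125/2178468 - 2218390) = √(-5067154633645/2178468) = I*√306628728345759885/363078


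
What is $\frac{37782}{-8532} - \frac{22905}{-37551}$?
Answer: $- \frac{22654193}{5933058} \approx -3.8183$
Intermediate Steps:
$\frac{37782}{-8532} - \frac{22905}{-37551} = 37782 \left(- \frac{1}{8532}\right) - - \frac{7635}{12517} = - \frac{2099}{474} + \frac{7635}{12517} = - \frac{22654193}{5933058}$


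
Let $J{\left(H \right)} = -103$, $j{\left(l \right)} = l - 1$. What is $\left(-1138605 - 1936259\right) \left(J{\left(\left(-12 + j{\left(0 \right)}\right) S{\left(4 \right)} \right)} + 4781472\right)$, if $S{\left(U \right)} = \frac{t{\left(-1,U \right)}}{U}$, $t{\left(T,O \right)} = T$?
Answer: $-14702059408816$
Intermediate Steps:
$j{\left(l \right)} = -1 + l$
$S{\left(U \right)} = - \frac{1}{U}$
$\left(-1138605 - 1936259\right) \left(J{\left(\left(-12 + j{\left(0 \right)}\right) S{\left(4 \right)} \right)} + 4781472\right) = \left(-1138605 - 1936259\right) \left(-103 + 4781472\right) = \left(-3074864\right) 4781369 = -14702059408816$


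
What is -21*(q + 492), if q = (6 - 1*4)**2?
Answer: -10416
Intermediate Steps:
q = 4 (q = (6 - 4)**2 = 2**2 = 4)
-21*(q + 492) = -21*(4 + 492) = -21*496 = -10416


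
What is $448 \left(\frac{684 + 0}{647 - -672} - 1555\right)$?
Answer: $- \frac{918561728}{1319} \approx -6.9641 \cdot 10^{5}$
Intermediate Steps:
$448 \left(\frac{684 + 0}{647 - -672} - 1555\right) = 448 \left(\frac{684}{647 + 672} - 1555\right) = 448 \left(\frac{684}{1319} - 1555\right) = 448 \left(- \frac{2050361}{1319}\right) = - \frac{918561728}{1319}$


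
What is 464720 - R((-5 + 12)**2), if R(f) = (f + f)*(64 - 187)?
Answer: 476774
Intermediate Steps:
R(f) = -246*f (R(f) = (2*f)*(-123) = -246*f)
464720 - R((-5 + 12)**2) = 464720 - (-246)*(-5 + 12)**2 = 464720 - (-246)*7**2 = 464720 - (-246)*49 = 464720 - 1*(-12054) = 464720 + 12054 = 476774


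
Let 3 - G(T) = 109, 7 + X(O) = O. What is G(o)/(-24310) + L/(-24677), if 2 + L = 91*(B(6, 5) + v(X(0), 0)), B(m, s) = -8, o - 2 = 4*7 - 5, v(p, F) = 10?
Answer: -880019/299948935 ≈ -0.0029339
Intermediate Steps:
X(O) = -7 + O
o = 25 (o = 2 + (4*7 - 5) = 2 + (28 - 5) = 2 + 23 = 25)
G(T) = -106 (G(T) = 3 - 1*109 = 3 - 109 = -106)
L = 180 (L = -2 + 91*(-8 + 10) = -2 + 91*2 = -2 + 182 = 180)
G(o)/(-24310) + L/(-24677) = -106/(-24310) + 180/(-24677) = -106*(-1/24310) + 180*(-1/24677) = 53/12155 - 180/24677 = -880019/299948935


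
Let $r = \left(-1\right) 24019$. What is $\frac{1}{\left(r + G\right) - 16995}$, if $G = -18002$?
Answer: $- \frac{1}{59016} \approx -1.6945 \cdot 10^{-5}$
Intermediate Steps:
$r = -24019$
$\frac{1}{\left(r + G\right) - 16995} = \frac{1}{\left(-24019 - 18002\right) - 16995} = \frac{1}{-42021 - 16995} = \frac{1}{-59016} = - \frac{1}{59016}$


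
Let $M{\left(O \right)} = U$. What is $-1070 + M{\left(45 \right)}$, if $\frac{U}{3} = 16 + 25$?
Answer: $-947$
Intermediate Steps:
$U = 123$ ($U = 3 \left(16 + 25\right) = 3 \cdot 41 = 123$)
$M{\left(O \right)} = 123$
$-1070 + M{\left(45 \right)} = -1070 + 123 = -947$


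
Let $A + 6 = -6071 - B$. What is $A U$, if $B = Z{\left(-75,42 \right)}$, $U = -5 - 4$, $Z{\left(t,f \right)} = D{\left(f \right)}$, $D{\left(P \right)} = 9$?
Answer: $54774$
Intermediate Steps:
$Z{\left(t,f \right)} = 9$
$U = -9$ ($U = -5 - 4 = -9$)
$B = 9$
$A = -6086$ ($A = -6 - 6080 = -6086$)
$A U = \left(-6086\right) \left(-9\right) = 54774$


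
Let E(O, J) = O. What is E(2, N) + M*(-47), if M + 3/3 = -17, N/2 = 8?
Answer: 848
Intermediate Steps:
N = 16 (N = 2*8 = 16)
M = -18 (M = -1 - 17 = -18)
E(2, N) + M*(-47) = 2 - 18*(-47) = 2 + 846 = 848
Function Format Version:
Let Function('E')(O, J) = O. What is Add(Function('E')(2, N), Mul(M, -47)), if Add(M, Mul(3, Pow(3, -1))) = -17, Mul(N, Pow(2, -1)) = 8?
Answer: 848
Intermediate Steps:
N = 16 (N = Mul(2, 8) = 16)
M = -18 (M = Add(-1, -17) = -18)
Add(Function('E')(2, N), Mul(M, -47)) = Add(2, Mul(-18, -47)) = Add(2, 846) = 848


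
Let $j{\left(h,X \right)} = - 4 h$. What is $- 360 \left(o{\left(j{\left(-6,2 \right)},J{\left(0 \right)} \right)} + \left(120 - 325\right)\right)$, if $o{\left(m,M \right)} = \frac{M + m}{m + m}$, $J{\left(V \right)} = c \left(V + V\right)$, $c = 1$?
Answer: $73620$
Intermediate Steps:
$J{\left(V \right)} = 2 V$ ($J{\left(V \right)} = 1 \left(V + V\right) = 1 \cdot 2 V = 2 V$)
$o{\left(m,M \right)} = \frac{M + m}{2 m}$
$- 360 \left(o{\left(j{\left(-6,2 \right)},J{\left(0 \right)} \right)} + \left(120 - 325\right)\right) = - 360 \left(\frac{2 \cdot 0 - -24}{2 \left(\left(-4\right) \left(-6\right)\right)} + \left(120 - 325\right)\right) = - 360 \left(\frac{0 + 24}{2 \cdot 24} - 205\right) = - 360 \left(\frac{1}{2} \cdot \frac{1}{24} \cdot 24 - 205\right) = - 360 \left(\frac{1}{2} - 205\right) = \left(-360\right) \left(- \frac{409}{2}\right) = 73620$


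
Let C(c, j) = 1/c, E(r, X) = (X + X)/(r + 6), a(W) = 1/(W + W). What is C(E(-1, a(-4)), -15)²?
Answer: 400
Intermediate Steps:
a(W) = 1/(2*W)
E(r, X) = 2*X/(6 + r) (E(r, X) = (2*X)/(6 + r) = 2*X/(6 + r))
C(E(-1, a(-4)), -15)² = (1/(2*((½)/(-4))/(6 - 1)))² = (1/(2*((½)*(-¼))/5))² = (1/(2*(-⅛)*(⅕)))² = (1/(-1/20))² = (-20)² = 400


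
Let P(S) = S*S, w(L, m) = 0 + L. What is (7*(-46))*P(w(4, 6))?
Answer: -5152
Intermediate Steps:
w(L, m) = L
P(S) = S²
(7*(-46))*P(w(4, 6)) = (7*(-46))*4² = -322*16 = -5152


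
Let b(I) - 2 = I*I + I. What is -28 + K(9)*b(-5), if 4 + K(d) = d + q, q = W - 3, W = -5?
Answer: -94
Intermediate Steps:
q = -8 (q = -5 - 3 = -8)
K(d) = -12 + d (K(d) = -4 + (d - 8) = -4 + (-8 + d) = -12 + d)
b(I) = 2 + I + I² (b(I) = 2 + (I*I + I) = 2 + (I² + I) = 2 + (I + I²) = 2 + I + I²)
-28 + K(9)*b(-5) = -28 + (-12 + 9)*(2 - 5 + (-5)²) = -28 - 3*(2 - 5 + 25) = -28 - 3*22 = -28 - 66 = -94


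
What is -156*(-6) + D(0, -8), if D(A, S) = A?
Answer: 936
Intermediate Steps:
-156*(-6) + D(0, -8) = -156*(-6) + 0 = -13*(-72) + 0 = 936 + 0 = 936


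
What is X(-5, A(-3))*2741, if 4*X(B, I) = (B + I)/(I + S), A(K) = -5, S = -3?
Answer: 13705/16 ≈ 856.56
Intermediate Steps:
X(B, I) = (B + I)/(4*(-3 + I)) (X(B, I) = ((B + I)/(I - 3))/4 = ((B + I)/(-3 + I))/4 = (B + I)/(4*(-3 + I)))
X(-5, A(-3))*2741 = ((-5 - 5)/(4*(-3 - 5)))*2741 = ((1/4)*(-10)/(-8))*2741 = ((1/4)*(-1/8)*(-10))*2741 = (5/16)*2741 = 13705/16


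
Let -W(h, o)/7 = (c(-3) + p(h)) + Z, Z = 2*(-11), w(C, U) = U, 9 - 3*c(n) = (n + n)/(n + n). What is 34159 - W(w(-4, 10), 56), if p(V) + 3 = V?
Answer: 102218/3 ≈ 34073.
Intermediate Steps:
c(n) = 8/3 (c(n) = 3 - (n + n)/(3*(n + n)) = 3 - 2*n/(3*(2*n)) = 3 - 2*n*1/(2*n)/3 = 3 - ⅓*1 = 3 - ⅓ = 8/3)
p(V) = -3 + V
Z = -22
W(h, o) = 469/3 - 7*h (W(h, o) = -7*((8/3 + (-3 + h)) - 22) = -7*((-⅓ + h) - 22) = -7*(-67/3 + h) = 469/3 - 7*h)
34159 - W(w(-4, 10), 56) = 34159 - (469/3 - 7*10) = 34159 - (469/3 - 70) = 34159 - 1*259/3 = 34159 - 259/3 = 102218/3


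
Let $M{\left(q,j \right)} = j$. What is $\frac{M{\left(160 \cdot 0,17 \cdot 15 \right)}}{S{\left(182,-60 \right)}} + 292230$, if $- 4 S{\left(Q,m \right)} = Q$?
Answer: $\frac{26592420}{91} \approx 2.9222 \cdot 10^{5}$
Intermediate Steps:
$S{\left(Q,m \right)} = - \frac{Q}{4}$
$\frac{M{\left(160 \cdot 0,17 \cdot 15 \right)}}{S{\left(182,-60 \right)}} + 292230 = \frac{17 \cdot 15}{\left(- \frac{1}{4}\right) 182} + 292230 = \frac{255}{- \frac{91}{2}} + 292230 = 255 \left(- \frac{2}{91}\right) + 292230 = - \frac{510}{91} + 292230 = \frac{26592420}{91}$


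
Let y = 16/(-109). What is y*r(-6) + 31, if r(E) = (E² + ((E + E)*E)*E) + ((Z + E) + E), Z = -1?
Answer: 9923/109 ≈ 91.037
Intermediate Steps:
y = -16/109 (y = 16*(-1/109) = -16/109 ≈ -0.14679)
r(E) = -1 + E² + 2*E + 2*E³ (r(E) = (E² + ((E + E)*E)*E) + ((-1 + E) + E) = (E² + ((2*E)*E)*E) + (-1 + 2*E) = (E² + (2*E²)*E) + (-1 + 2*E) = (E² + 2*E³) + (-1 + 2*E) = -1 + E² + 2*E + 2*E³)
y*r(-6) + 31 = -16*(-1 + (-6)² + 2*(-6) + 2*(-6)³)/109 + 31 = -16*(-1 + 36 - 12 + 2*(-216))/109 + 31 = -16*(-1 + 36 - 12 - 432)/109 + 31 = -16/109*(-409) + 31 = 6544/109 + 31 = 9923/109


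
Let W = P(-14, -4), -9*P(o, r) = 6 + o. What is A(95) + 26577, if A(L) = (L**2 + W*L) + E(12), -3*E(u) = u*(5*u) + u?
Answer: 318982/9 ≈ 35442.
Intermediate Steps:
P(o, r) = -2/3 - o/9 (P(o, r) = -(6 + o)/9 = -2/3 - o/9)
W = 8/9 (W = -2/3 - 1/9*(-14) = -2/3 + 14/9 = 8/9 ≈ 0.88889)
E(u) = -5*u**2/3 - u/3 (E(u) = -(u*(5*u) + u)/3 = -(5*u**2 + u)/3 = -(u + 5*u**2)/3 = -5*u**2/3 - u/3)
A(L) = -244 + L**2 + 8*L/9 (A(L) = (L**2 + 8*L/9) - 1/3*12*(1 + 5*12) = (L**2 + 8*L/9) - 1/3*12*(1 + 60) = (L**2 + 8*L/9) - 1/3*12*61 = (L**2 + 8*L/9) - 244 = -244 + L**2 + 8*L/9)
A(95) + 26577 = (-244 + 95**2 + (8/9)*95) + 26577 = (-244 + 9025 + 760/9) + 26577 = 79789/9 + 26577 = 318982/9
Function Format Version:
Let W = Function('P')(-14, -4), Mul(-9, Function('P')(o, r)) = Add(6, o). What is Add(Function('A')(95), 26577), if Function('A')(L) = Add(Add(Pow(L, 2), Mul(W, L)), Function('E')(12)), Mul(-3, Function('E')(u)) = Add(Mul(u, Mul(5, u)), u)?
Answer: Rational(318982, 9) ≈ 35442.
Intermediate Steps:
Function('P')(o, r) = Add(Rational(-2, 3), Mul(Rational(-1, 9), o)) (Function('P')(o, r) = Mul(Rational(-1, 9), Add(6, o)) = Add(Rational(-2, 3), Mul(Rational(-1, 9), o)))
W = Rational(8, 9) (W = Add(Rational(-2, 3), Mul(Rational(-1, 9), -14)) = Add(Rational(-2, 3), Rational(14, 9)) = Rational(8, 9) ≈ 0.88889)
Function('E')(u) = Add(Mul(Rational(-5, 3), Pow(u, 2)), Mul(Rational(-1, 3), u)) (Function('E')(u) = Mul(Rational(-1, 3), Add(Mul(u, Mul(5, u)), u)) = Mul(Rational(-1, 3), Add(Mul(5, Pow(u, 2)), u)) = Mul(Rational(-1, 3), Add(u, Mul(5, Pow(u, 2)))) = Add(Mul(Rational(-5, 3), Pow(u, 2)), Mul(Rational(-1, 3), u)))
Function('A')(L) = Add(-244, Pow(L, 2), Mul(Rational(8, 9), L)) (Function('A')(L) = Add(Add(Pow(L, 2), Mul(Rational(8, 9), L)), Mul(Rational(-1, 3), 12, Add(1, Mul(5, 12)))) = Add(Add(Pow(L, 2), Mul(Rational(8, 9), L)), Mul(Rational(-1, 3), 12, Add(1, 60))) = Add(Add(Pow(L, 2), Mul(Rational(8, 9), L)), Mul(Rational(-1, 3), 12, 61)) = Add(Add(Pow(L, 2), Mul(Rational(8, 9), L)), -244) = Add(-244, Pow(L, 2), Mul(Rational(8, 9), L)))
Add(Function('A')(95), 26577) = Add(Add(-244, Pow(95, 2), Mul(Rational(8, 9), 95)), 26577) = Add(Add(-244, 9025, Rational(760, 9)), 26577) = Add(Rational(79789, 9), 26577) = Rational(318982, 9)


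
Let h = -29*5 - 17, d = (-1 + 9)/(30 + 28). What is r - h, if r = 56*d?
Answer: 4922/29 ≈ 169.72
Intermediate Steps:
d = 4/29 (d = 8/58 = 8*(1/58) = 4/29 ≈ 0.13793)
r = 224/29 (r = 56*(4/29) = 224/29 ≈ 7.7241)
h = -162 (h = -145 - 17 = -162)
r - h = 224/29 - 1*(-162) = 224/29 + 162 = 4922/29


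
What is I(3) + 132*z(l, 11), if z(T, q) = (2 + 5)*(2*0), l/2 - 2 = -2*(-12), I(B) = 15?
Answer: 15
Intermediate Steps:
l = 52 (l = 4 + 2*(-2*(-12)) = 4 + 2*24 = 4 + 48 = 52)
z(T, q) = 0 (z(T, q) = 7*0 = 0)
I(3) + 132*z(l, 11) = 15 + 132*0 = 15 + 0 = 15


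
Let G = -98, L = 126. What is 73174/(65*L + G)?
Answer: 36587/4046 ≈ 9.0428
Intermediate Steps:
73174/(65*L + G) = 73174/(65*126 - 98) = 73174/(8190 - 98) = 73174/8092 = 73174*(1/8092) = 36587/4046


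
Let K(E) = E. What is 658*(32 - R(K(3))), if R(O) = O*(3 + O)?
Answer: 9212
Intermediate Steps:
658*(32 - R(K(3))) = 658*(32 - 3*(3 + 3)) = 658*(32 - 3*6) = 658*(32 - 1*18) = 658*(32 - 18) = 658*14 = 9212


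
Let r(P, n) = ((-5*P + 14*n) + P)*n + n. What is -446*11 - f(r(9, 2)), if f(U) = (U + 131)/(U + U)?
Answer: -137251/28 ≈ -4901.8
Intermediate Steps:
r(P, n) = n + n*(-4*P + 14*n) (r(P, n) = (-4*P + 14*n)*n + n = n*(-4*P + 14*n) + n = n + n*(-4*P + 14*n))
f(U) = (131 + U)/(2*U) (f(U) = (131 + U)/((2*U)) = (131 + U)*(1/(2*U)) = (131 + U)/(2*U))
-446*11 - f(r(9, 2)) = -446*11 - (131 + 2*(1 - 4*9 + 14*2))/(2*(2*(1 - 4*9 + 14*2))) = -4906 - (131 + 2*(1 - 36 + 28))/(2*(2*(1 - 36 + 28))) = -4906 - (131 + 2*(-7))/(2*(2*(-7))) = -4906 - (131 - 14)/(2*(-14)) = -4906 - (-1)*117/(2*14) = -4906 - 1*(-117/28) = -4906 + 117/28 = -137251/28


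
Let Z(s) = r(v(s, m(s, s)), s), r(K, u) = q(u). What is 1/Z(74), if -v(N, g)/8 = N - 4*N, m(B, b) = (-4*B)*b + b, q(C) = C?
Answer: 1/74 ≈ 0.013514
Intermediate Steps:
m(B, b) = b - 4*B*b (m(B, b) = -4*B*b + b = b - 4*B*b)
v(N, g) = 24*N (v(N, g) = -8*(N - 4*N) = -(-24)*N = 24*N)
r(K, u) = u
Z(s) = s
1/Z(74) = 1/74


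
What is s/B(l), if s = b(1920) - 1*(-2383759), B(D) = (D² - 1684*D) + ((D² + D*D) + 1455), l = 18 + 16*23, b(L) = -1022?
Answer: -2382737/201581 ≈ -11.820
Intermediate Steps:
l = 386 (l = 18 + 368 = 386)
B(D) = 1455 - 1684*D + 3*D² (B(D) = (D² - 1684*D) + ((D² + D²) + 1455) = (D² - 1684*D) + (2*D² + 1455) = (D² - 1684*D) + (1455 + 2*D²) = 1455 - 1684*D + 3*D²)
s = 2382737 (s = -1022 - 1*(-2383759) = -1022 + 2383759 = 2382737)
s/B(l) = 2382737/(1455 - 1684*386 + 3*386²) = 2382737/(1455 - 650024 + 3*148996) = 2382737/(1455 - 650024 + 446988) = 2382737/(-201581) = 2382737*(-1/201581) = -2382737/201581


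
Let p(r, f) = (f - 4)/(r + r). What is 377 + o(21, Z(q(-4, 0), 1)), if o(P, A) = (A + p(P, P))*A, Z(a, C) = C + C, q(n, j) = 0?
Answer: 8018/21 ≈ 381.81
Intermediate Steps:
Z(a, C) = 2*C
p(r, f) = (-4 + f)/(2*r) (p(r, f) = (-4 + f)/((2*r)) = (-4 + f)*(1/(2*r)) = (-4 + f)/(2*r))
o(P, A) = A*(A + (-4 + P)/(2*P)) (o(P, A) = (A + (-4 + P)/(2*P))*A = A*(A + (-4 + P)/(2*P)))
377 + o(21, Z(q(-4, 0), 1)) = 377 + ((2*1)² + (2*1)/2 - 2*2*1/21) = 377 + (2² + (½)*2 - 2*2*1/21) = 377 + (4 + 1 - 4/21) = 377 + 101/21 = 8018/21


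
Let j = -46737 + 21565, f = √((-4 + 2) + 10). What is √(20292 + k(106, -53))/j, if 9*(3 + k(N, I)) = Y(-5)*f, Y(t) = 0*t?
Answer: -√20289/25172 ≈ -0.0056586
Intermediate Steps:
Y(t) = 0
f = 2*√2 (f = √(-2 + 10) = √8 = 2*√2 ≈ 2.8284)
k(N, I) = -3 (k(N, I) = -3 + (0*(2*√2))/9 = -3 + (⅑)*0 = -3 + 0 = -3)
j = -25172
√(20292 + k(106, -53))/j = √(20292 - 3)/(-25172) = √20289*(-1/25172) = -√20289/25172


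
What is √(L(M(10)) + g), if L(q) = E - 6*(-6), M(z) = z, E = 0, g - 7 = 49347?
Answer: √49390 ≈ 222.24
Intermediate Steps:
g = 49354 (g = 7 + 49347 = 49354)
L(q) = 36 (L(q) = 0 - 6*(-6) = 0 + 36 = 36)
√(L(M(10)) + g) = √(36 + 49354) = √49390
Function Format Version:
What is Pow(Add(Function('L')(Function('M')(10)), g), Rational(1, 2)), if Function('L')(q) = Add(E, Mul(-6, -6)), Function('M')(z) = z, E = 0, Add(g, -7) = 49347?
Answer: Pow(49390, Rational(1, 2)) ≈ 222.24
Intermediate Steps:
g = 49354 (g = Add(7, 49347) = 49354)
Function('L')(q) = 36 (Function('L')(q) = Add(0, Mul(-6, -6)) = Add(0, 36) = 36)
Pow(Add(Function('L')(Function('M')(10)), g), Rational(1, 2)) = Pow(Add(36, 49354), Rational(1, 2)) = Pow(49390, Rational(1, 2))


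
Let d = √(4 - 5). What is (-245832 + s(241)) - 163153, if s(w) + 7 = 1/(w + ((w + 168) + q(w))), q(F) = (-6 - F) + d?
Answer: -66424390317/162410 - I/162410 ≈ -4.0899e+5 - 6.1573e-6*I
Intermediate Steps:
d = I (d = √(-1) = I ≈ 1.0*I)
q(F) = -6 + I - F (q(F) = (-6 - F) + I = -6 + I - F)
s(w) = -7 + 1/(162 + I + w) (s(w) = -7 + 1/(w + ((w + 168) + (-6 + I - w))) = -7 + 1/(w + ((168 + w) + (-6 + I - w))) = -7 + 1/(w + (162 + I)) = -7 + 1/(162 + I + w))
(-245832 + s(241)) - 163153 = (-245832 + (-1133 - 7*I - 7*241)/(162 + I + 241)) - 163153 = (-245832 + (-1133 - 7*I - 1687)/(403 + I)) - 163153 = (-245832 + ((403 - I)/162410)*(-2820 - 7*I)) - 163153 = (-245832 + (-2820 - 7*I)*(403 - I)/162410) - 163153 = -408985 + (-2820 - 7*I)*(403 - I)/162410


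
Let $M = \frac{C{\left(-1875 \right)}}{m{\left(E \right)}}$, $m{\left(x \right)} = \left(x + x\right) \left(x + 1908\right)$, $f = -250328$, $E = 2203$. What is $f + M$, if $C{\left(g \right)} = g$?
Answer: $- \frac{4534207587523}{18113066} \approx -2.5033 \cdot 10^{5}$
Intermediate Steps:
$m{\left(x \right)} = 2 x \left(1908 + x\right)$
$M = - \frac{1875}{18113066}$ ($M = - \frac{1875}{2 \cdot 2203 \left(1908 + 2203\right)} = - \frac{1875}{2 \cdot 2203 \cdot 4111} = - \frac{1875}{18113066} \approx -0.00010352$)
$f + M = -250328 - \frac{1875}{18113066} = - \frac{4534207587523}{18113066}$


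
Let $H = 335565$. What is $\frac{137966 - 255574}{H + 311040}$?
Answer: $- \frac{117608}{646605} \approx -0.18189$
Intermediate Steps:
$\frac{137966 - 255574}{H + 311040} = \frac{137966 - 255574}{335565 + 311040} = - \frac{117608}{646605}$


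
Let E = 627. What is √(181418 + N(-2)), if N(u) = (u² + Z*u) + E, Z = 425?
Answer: √181199 ≈ 425.67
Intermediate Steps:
N(u) = 627 + u² + 425*u (N(u) = (u² + 425*u) + 627 = 627 + u² + 425*u)
√(181418 + N(-2)) = √(181418 + (627 + (-2)² + 425*(-2))) = √(181418 + (627 + 4 - 850)) = √(181418 - 219) = √181199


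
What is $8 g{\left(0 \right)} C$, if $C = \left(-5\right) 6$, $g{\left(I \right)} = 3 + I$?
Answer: $-720$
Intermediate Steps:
$C = -30$
$8 g{\left(0 \right)} C = 8 \left(3 + 0\right) \left(-30\right) = 8 \cdot 3 \left(-30\right) = 24 \left(-30\right) = -720$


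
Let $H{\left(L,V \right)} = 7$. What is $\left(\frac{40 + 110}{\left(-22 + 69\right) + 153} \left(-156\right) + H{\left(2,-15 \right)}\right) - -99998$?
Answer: $99888$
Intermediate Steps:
$\left(\frac{40 + 110}{\left(-22 + 69\right) + 153} \left(-156\right) + H{\left(2,-15 \right)}\right) - -99998 = \left(\frac{40 + 110}{\left(-22 + 69\right) + 153} \left(-156\right) + 7\right) - -99998 = \left(\frac{150}{47 + 153} \left(-156\right) + 7\right) + 99998 = \left(\frac{150}{200} \left(-156\right) + 7\right) + 99998 = \left(150 \cdot \frac{1}{200} \left(-156\right) + 7\right) + 99998 = \left(\frac{3}{4} \left(-156\right) + 7\right) + 99998 = \left(-117 + 7\right) + 99998 = -110 + 99998 = 99888$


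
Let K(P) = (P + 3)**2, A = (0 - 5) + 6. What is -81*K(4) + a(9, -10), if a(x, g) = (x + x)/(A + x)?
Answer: -19836/5 ≈ -3967.2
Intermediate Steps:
A = 1 (A = -5 + 6 = 1)
a(x, g) = 2*x/(1 + x) (a(x, g) = (x + x)/(1 + x) = (2*x)/(1 + x) = 2*x/(1 + x))
K(P) = (3 + P)**2
-81*K(4) + a(9, -10) = -81*(3 + 4)**2 + 2*9/(1 + 9) = -81*7**2 + 2*9/10 = -81*49 + 2*9*(1/10) = -3969 + 9/5 = -19836/5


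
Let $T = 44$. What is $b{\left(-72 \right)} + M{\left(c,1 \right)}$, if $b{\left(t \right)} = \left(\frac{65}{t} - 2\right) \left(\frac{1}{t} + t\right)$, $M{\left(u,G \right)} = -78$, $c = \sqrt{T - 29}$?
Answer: $\frac{679313}{5184} \approx 131.04$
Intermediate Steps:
$c = \sqrt{15}$ ($c = \sqrt{44 - 29} = \sqrt{15} \approx 3.873$)
$b{\left(t \right)} = \left(-2 + \frac{65}{t}\right) \left(t + \frac{1}{t}\right)$
$b{\left(-72 \right)} + M{\left(c,1 \right)} = \left(65 - -144 - \frac{2}{-72} + \frac{65}{5184}\right) - 78 = \left(65 + 144 - - \frac{1}{36} + 65 \cdot \frac{1}{5184}\right) - 78 = \left(65 + 144 + \frac{1}{36} + \frac{65}{5184}\right) - 78 = \frac{1083665}{5184} - 78 = \frac{679313}{5184}$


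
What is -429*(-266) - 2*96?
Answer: 113922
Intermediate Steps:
-429*(-266) - 2*96 = 114114 - 192 = 113922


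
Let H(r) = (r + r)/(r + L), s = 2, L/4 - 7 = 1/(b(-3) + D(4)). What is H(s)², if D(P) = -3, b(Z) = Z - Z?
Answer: 36/1849 ≈ 0.019470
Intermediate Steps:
b(Z) = 0
L = 80/3 (L = 28 + 4/(0 - 3) = 28 + 4/(-3) = 28 + 4*(-⅓) = 28 - 4/3 = 80/3 ≈ 26.667)
H(r) = 2*r/(80/3 + r) (H(r) = (r + r)/(r + 80/3) = (2*r)/(80/3 + r) = 2*r/(80/3 + r))
H(s)² = (6*2/(80 + 3*2))² = (6*2/(80 + 6))² = (6*2/86)² = (6*2*(1/86))² = (6/43)² = 36/1849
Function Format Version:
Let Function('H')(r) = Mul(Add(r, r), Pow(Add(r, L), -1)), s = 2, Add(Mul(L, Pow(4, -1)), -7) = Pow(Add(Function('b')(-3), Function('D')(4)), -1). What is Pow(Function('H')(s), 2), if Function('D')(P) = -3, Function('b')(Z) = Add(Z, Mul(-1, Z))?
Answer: Rational(36, 1849) ≈ 0.019470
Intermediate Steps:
Function('b')(Z) = 0
L = Rational(80, 3) (L = Add(28, Mul(4, Pow(Add(0, -3), -1))) = Add(28, Mul(4, Pow(-3, -1))) = Add(28, Mul(4, Rational(-1, 3))) = Add(28, Rational(-4, 3)) = Rational(80, 3) ≈ 26.667)
Function('H')(r) = Mul(2, r, Pow(Add(Rational(80, 3), r), -1)) (Function('H')(r) = Mul(Add(r, r), Pow(Add(r, Rational(80, 3)), -1)) = Mul(Mul(2, r), Pow(Add(Rational(80, 3), r), -1)) = Mul(2, r, Pow(Add(Rational(80, 3), r), -1)))
Pow(Function('H')(s), 2) = Pow(Mul(6, 2, Pow(Add(80, Mul(3, 2)), -1)), 2) = Pow(Mul(6, 2, Pow(Add(80, 6), -1)), 2) = Pow(Mul(6, 2, Pow(86, -1)), 2) = Pow(Mul(6, 2, Rational(1, 86)), 2) = Pow(Rational(6, 43), 2) = Rational(36, 1849)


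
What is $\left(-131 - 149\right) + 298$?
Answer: $18$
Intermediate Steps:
$\left(-131 - 149\right) + 298 = -280 + 298 = 18$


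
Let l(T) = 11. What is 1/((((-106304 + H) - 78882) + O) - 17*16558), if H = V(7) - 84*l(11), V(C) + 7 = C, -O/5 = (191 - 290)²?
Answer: -1/516601 ≈ -1.9357e-6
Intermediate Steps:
O = -49005 (O = -5*(191 - 290)² = -5*(-99)² = -5*9801 = -49005)
V(C) = -7 + C
H = -924 (H = (-7 + 7) - 84*11 = 0 - 924 = -924)
1/((((-106304 + H) - 78882) + O) - 17*16558) = 1/((((-106304 - 924) - 78882) - 49005) - 17*16558) = 1/(((-107228 - 78882) - 49005) - 281486) = 1/((-186110 - 49005) - 281486) = 1/(-235115 - 281486) = 1/(-516601) = -1/516601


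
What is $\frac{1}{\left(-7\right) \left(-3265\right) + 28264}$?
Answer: $\frac{1}{51119} \approx 1.9562 \cdot 10^{-5}$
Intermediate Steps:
$\frac{1}{\left(-7\right) \left(-3265\right) + 28264} = \frac{1}{22855 + 28264} = \frac{1}{51119}$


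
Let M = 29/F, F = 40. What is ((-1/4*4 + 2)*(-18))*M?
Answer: -261/20 ≈ -13.050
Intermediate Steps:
M = 29/40 ≈ 0.72500
((-1/4*4 + 2)*(-18))*M = ((-1/4*4 + 2)*(-18))*(29/40) = ((-1*¼*4 + 2)*(-18))*(29/40) = ((-¼*4 + 2)*(-18))*(29/40) = ((-1 + 2)*(-18))*(29/40) = (1*(-18))*(29/40) = -18*29/40 = -261/20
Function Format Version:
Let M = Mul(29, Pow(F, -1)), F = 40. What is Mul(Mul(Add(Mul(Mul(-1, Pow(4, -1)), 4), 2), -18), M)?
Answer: Rational(-261, 20) ≈ -13.050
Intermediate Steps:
M = Rational(29, 40) (M = Mul(29, Pow(40, -1)) = Mul(29, Rational(1, 40)) = Rational(29, 40) ≈ 0.72500)
Mul(Mul(Add(Mul(Mul(-1, Pow(4, -1)), 4), 2), -18), M) = Mul(Mul(Add(Mul(Mul(-1, Pow(4, -1)), 4), 2), -18), Rational(29, 40)) = Mul(Mul(Add(Mul(Mul(-1, Rational(1, 4)), 4), 2), -18), Rational(29, 40)) = Mul(Mul(Add(Mul(Rational(-1, 4), 4), 2), -18), Rational(29, 40)) = Mul(Mul(Add(-1, 2), -18), Rational(29, 40)) = Mul(Mul(1, -18), Rational(29, 40)) = Mul(-18, Rational(29, 40)) = Rational(-261, 20)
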